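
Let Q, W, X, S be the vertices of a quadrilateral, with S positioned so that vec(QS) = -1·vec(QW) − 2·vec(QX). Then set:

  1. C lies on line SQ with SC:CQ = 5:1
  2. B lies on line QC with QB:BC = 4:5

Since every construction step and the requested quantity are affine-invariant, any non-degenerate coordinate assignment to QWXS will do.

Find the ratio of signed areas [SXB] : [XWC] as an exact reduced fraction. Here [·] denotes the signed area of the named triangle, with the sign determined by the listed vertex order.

[SXB]:[XWC] = 50/81

Work in coordinates with Q = (0, 0), W = (1, 0), X = (0, 1), S = (-1, -2).
1. C lies on line SQ with SC:CQ = 5:1 ⇒ C = (-1/6, -1/3)
2. B lies on line QC with QB:BC = 4:5 ⇒ B = (-2/27, -4/27)
2·[SXB] = -25/27, 2·[XWC] = -3/2
[SXB]:[XWC] = -25/27:-3/2 = 50/81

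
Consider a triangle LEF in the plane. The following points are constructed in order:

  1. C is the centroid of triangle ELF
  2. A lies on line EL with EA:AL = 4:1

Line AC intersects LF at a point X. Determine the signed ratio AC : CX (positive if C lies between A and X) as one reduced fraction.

Work in coordinates with L = (0, 0), E = (1, 0), F = (0, 1).
1. C is the centroid of triangle ELF ⇒ C = (1/3, 1/3)
2. A lies on line EL with EA:AL = 4:1 ⇒ A = (1/5, 0)
line AC meets LF at X = (0, -1/2)
C = A + t·(X−A) with t = -2/3, so AC:CX = -2/3:5/3

AC:CX = -2/5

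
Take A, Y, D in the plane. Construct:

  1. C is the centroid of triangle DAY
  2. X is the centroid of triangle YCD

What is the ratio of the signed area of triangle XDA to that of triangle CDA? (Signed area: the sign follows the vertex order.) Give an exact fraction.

Set A = (0, 0), Y = (1, 0), D = (0, 1); any affine frame gives the same invariant.
1. C is the centroid of triangle DAY ⇒ C = (1/3, 1/3)
2. X is the centroid of triangle YCD ⇒ X = (4/9, 4/9)
2·[XDA] = 4/9, 2·[CDA] = 1/3
[XDA]:[CDA] = 4/9:1/3 = 4/3

[XDA]:[CDA] = 4/3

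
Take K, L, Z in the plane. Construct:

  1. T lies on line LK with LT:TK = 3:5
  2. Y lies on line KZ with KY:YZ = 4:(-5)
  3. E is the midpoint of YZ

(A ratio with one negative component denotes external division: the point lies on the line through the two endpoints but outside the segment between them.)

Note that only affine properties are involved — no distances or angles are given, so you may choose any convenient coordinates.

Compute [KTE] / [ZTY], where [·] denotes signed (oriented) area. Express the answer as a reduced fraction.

Work in coordinates with K = (0, 0), L = (1, 0), Z = (0, 1).
1. T lies on line LK with LT:TK = 3:5 ⇒ T = (5/8, 0)
2. Y lies on line KZ with KY:YZ = 4:(-5) ⇒ Y = (0, -4)
3. E is the midpoint of YZ ⇒ E = (0, -3/2)
2·[KTE] = -15/16, 2·[ZTY] = -25/8
[KTE]:[ZTY] = -15/16:-25/8 = 3/10

[KTE]:[ZTY] = 3/10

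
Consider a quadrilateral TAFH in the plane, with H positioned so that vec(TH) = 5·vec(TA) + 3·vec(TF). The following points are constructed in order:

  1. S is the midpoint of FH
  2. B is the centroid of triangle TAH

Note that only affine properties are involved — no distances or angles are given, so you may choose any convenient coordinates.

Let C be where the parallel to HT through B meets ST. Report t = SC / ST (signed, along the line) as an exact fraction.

Choose coordinates T = (0, 0), A = (1, 0), F = (0, 1), H = (5, 3).
1. S is the midpoint of FH ⇒ S = (5/2, 2)
2. B is the centroid of triangle TAH ⇒ B = (2, 1)
through B parallel to HT: direction (-5, -3); meets ST at C = (-1, -4/5)
C = S + t·(T−S) with t = 7/5

t = 7/5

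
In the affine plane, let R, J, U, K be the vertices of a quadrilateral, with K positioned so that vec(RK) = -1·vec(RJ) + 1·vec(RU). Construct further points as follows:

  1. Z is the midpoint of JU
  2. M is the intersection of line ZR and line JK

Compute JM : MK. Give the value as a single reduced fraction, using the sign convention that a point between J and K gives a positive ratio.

JM:MK = 1/2

Choose coordinates R = (0, 0), J = (1, 0), U = (0, 1), K = (-1, 1).
1. Z is the midpoint of JU ⇒ Z = (1/2, 1/2)
2. M is the intersection of line ZR and line JK ⇒ M = (1/3, 1/3)
M = J + t·(K−J) with t = 1/3, so JM:MK = t:(1−t) = 1/3:2/3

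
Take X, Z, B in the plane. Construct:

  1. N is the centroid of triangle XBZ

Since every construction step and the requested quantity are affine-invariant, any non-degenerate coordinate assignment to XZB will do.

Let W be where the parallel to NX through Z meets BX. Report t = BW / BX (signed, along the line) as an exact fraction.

Work in coordinates with X = (0, 0), Z = (1, 0), B = (0, 1).
1. N is the centroid of triangle XBZ ⇒ N = (1/3, 1/3)
through Z parallel to NX: direction (-1/3, -1/3); meets BX at W = (0, -1)
W = B + t·(X−B) with t = 2

t = 2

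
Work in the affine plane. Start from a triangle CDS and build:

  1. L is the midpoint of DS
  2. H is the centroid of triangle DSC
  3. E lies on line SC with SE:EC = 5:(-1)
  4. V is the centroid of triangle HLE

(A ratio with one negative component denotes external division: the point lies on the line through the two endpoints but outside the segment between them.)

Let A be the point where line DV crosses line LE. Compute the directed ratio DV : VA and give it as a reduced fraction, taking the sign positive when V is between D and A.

DV:VA = -46

Work in coordinates with C = (0, 0), D = (1, 0), S = (0, 1).
1. L is the midpoint of DS ⇒ L = (1/2, 1/2)
2. H is the centroid of triangle DSC ⇒ H = (1/3, 1/3)
3. E lies on line SC with SE:EC = 5:(-1) ⇒ E = (0, -1/4)
4. V is the centroid of triangle HLE ⇒ V = (5/18, 7/36)
line DV meets LE at A = (27/92, 35/184)
V = D + t·(A−D) with t = 46/45, so DV:VA = 46/45:-1/45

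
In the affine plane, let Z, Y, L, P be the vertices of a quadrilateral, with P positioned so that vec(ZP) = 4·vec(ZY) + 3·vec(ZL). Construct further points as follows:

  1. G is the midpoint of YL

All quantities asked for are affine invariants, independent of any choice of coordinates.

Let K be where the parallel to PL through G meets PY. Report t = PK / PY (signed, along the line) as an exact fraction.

t = 1/2

Work in coordinates with Z = (0, 0), Y = (1, 0), L = (0, 1), P = (4, 3).
1. G is the midpoint of YL ⇒ G = (1/2, 1/2)
through G parallel to PL: direction (-4, -2); meets PY at K = (5/2, 3/2)
K = P + t·(Y−P) with t = 1/2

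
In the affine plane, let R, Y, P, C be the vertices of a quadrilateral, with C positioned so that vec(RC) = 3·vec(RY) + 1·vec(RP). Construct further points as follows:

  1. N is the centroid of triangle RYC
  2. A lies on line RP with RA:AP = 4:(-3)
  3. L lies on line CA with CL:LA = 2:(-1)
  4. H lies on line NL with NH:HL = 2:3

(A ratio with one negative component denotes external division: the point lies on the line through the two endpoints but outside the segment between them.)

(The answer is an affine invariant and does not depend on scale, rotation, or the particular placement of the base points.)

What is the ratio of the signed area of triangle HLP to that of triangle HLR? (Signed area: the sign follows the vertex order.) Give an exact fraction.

Work in coordinates with R = (0, 0), Y = (1, 0), P = (0, 1), C = (3, 1).
1. N is the centroid of triangle RYC ⇒ N = (4/3, 1/3)
2. A lies on line RP with RA:AP = 4:(-3) ⇒ A = (0, 4)
3. L lies on line CA with CL:LA = 2:(-1) ⇒ L = (-3, 7)
4. H lies on line NL with NH:HL = 2:3 ⇒ H = (-2/5, 3)
2·[HLP] = 18/5, 2·[HLR] = 31/5
[HLP]:[HLR] = 18/5:31/5 = 18/31

[HLP]:[HLR] = 18/31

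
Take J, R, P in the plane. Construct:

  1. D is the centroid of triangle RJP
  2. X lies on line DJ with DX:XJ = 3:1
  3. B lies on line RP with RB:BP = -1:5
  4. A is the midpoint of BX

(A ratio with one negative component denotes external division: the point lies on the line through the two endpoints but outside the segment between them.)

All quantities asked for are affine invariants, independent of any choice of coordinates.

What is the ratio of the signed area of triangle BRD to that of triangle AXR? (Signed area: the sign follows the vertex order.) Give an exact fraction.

Assign J = (0, 0), R = (1, 0), P = (0, 1) — the answer is frame-independent, so this choice is without loss of generality.
1. D is the centroid of triangle RJP ⇒ D = (1/3, 1/3)
2. X lies on line DJ with DX:XJ = 3:1 ⇒ X = (1/12, 1/12)
3. B lies on line RP with RB:BP = -1:5 ⇒ B = (5/4, -1/4)
4. A is the midpoint of BX ⇒ A = (2/3, -1/12)
2·[BRD] = 1/12, 2·[AXR] = -5/48
[BRD]:[AXR] = 1/12:-5/48 = -4/5

[BRD]:[AXR] = -4/5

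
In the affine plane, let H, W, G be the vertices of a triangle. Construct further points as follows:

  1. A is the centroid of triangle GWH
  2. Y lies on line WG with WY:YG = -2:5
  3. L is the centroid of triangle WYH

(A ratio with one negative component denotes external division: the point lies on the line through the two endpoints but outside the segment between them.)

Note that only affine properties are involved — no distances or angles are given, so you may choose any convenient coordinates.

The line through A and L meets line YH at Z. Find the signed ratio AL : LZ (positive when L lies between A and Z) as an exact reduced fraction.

AL:LZ = 5/2

Set H = (0, 0), W = (1, 0), G = (0, 1); any affine frame gives the same invariant.
1. A is the centroid of triangle GWH ⇒ A = (1/3, 1/3)
2. Y lies on line WG with WY:YG = -2:5 ⇒ Y = (5/3, -2/3)
3. L is the centroid of triangle WYH ⇒ L = (8/9, -2/9)
line AL meets YH at Z = (10/9, -4/9)
L = A + t·(Z−A) with t = 5/7, so AL:LZ = 5/7:2/7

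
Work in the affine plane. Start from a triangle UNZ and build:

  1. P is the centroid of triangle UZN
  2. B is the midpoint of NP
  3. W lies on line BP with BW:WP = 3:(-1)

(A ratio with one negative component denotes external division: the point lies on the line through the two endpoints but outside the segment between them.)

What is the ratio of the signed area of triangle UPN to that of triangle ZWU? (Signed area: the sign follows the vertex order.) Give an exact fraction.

[UPN]:[ZWU] = 2

Choose coordinates U = (0, 0), N = (1, 0), Z = (0, 1).
1. P is the centroid of triangle UZN ⇒ P = (1/3, 1/3)
2. B is the midpoint of NP ⇒ B = (2/3, 1/6)
3. W lies on line BP with BW:WP = 3:(-1) ⇒ W = (1/6, 5/12)
2·[UPN] = -1/3, 2·[ZWU] = -1/6
[UPN]:[ZWU] = -1/3:-1/6 = 2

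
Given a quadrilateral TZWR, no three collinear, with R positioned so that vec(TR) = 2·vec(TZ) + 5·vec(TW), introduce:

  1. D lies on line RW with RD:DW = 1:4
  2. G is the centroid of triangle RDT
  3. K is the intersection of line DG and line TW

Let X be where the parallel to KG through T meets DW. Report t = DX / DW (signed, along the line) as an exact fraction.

Work in coordinates with T = (0, 0), Z = (1, 0), W = (0, 1), R = (2, 5).
1. D lies on line RW with RD:DW = 1:4 ⇒ D = (8/5, 21/5)
2. G is the centroid of triangle RDT ⇒ G = (6/5, 46/15)
3. K is the intersection of line DG and line TW ⇒ K = (0, -1/3)
through T parallel to KG: direction (6/5, 17/5); meets DW at X = (6/5, 17/5)
X = D + t·(W−D) with t = 1/4

t = 1/4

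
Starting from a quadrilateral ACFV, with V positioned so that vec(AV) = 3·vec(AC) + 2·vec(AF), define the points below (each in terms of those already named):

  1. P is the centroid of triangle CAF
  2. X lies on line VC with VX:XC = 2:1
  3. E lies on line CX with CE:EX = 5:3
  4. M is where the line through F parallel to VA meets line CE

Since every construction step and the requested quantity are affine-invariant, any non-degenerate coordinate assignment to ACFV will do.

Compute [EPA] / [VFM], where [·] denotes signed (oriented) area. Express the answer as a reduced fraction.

Set A = (0, 0), C = (1, 0), F = (0, 1), V = (3, 2); any affine frame gives the same invariant.
1. P is the centroid of triangle CAF ⇒ P = (1/3, 1/3)
2. X lies on line VC with VX:XC = 2:1 ⇒ X = (5/3, 2/3)
3. E lies on line CX with CE:EX = 5:3 ⇒ E = (17/12, 5/12)
4. M is where the line through F parallel to VA meets line CE ⇒ M = (6, 5)
2·[EPA] = 1/3, 2·[VFM] = -6
[EPA]:[VFM] = 1/3:-6 = -1/18

[EPA]:[VFM] = -1/18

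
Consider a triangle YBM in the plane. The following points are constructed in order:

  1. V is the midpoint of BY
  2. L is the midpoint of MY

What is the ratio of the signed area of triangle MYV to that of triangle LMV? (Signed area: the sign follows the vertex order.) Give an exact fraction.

[MYV]:[LMV] = -2

Choose coordinates Y = (0, 0), B = (1, 0), M = (0, 1).
1. V is the midpoint of BY ⇒ V = (1/2, 0)
2. L is the midpoint of MY ⇒ L = (0, 1/2)
2·[MYV] = 1/2, 2·[LMV] = -1/4
[MYV]:[LMV] = 1/2:-1/4 = -2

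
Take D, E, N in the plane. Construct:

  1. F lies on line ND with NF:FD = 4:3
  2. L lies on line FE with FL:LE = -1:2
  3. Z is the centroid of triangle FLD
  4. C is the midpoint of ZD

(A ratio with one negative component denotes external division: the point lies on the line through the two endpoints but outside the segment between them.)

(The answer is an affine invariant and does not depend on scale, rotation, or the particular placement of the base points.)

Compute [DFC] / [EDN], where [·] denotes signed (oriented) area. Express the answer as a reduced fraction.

[DFC]:[EDN] = -1/14

Work in coordinates with D = (0, 0), E = (1, 0), N = (0, 1).
1. F lies on line ND with NF:FD = 4:3 ⇒ F = (0, 3/7)
2. L lies on line FE with FL:LE = -1:2 ⇒ L = (-1, 6/7)
3. Z is the centroid of triangle FLD ⇒ Z = (-1/3, 3/7)
4. C is the midpoint of ZD ⇒ C = (-1/6, 3/14)
2·[DFC] = 1/14, 2·[EDN] = -1
[DFC]:[EDN] = 1/14:-1 = -1/14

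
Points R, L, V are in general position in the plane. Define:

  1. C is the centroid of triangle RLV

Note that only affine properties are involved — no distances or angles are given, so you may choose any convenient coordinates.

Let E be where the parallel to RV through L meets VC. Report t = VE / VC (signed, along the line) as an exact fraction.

t = 3

Set R = (0, 0), L = (1, 0), V = (0, 1); any affine frame gives the same invariant.
1. C is the centroid of triangle RLV ⇒ C = (1/3, 1/3)
through L parallel to RV: direction (0, 1); meets VC at E = (1, -1)
E = V + t·(C−V) with t = 3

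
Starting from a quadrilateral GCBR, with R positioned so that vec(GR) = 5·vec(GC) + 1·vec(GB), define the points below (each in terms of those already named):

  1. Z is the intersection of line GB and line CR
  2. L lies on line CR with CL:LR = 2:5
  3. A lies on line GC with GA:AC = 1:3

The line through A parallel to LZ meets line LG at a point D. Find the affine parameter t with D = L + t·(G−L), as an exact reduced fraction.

t = 3/4

Set G = (0, 0), C = (1, 0), B = (0, 1), R = (5, 1); any affine frame gives the same invariant.
1. Z is the intersection of line GB and line CR ⇒ Z = (0, -1/4)
2. L lies on line CR with CL:LR = 2:5 ⇒ L = (15/7, 2/7)
3. A lies on line GC with GA:AC = 1:3 ⇒ A = (1/4, 0)
through A parallel to LZ: direction (-15/7, -15/28); meets LG at D = (15/28, 1/14)
D = L + t·(G−L) with t = 3/4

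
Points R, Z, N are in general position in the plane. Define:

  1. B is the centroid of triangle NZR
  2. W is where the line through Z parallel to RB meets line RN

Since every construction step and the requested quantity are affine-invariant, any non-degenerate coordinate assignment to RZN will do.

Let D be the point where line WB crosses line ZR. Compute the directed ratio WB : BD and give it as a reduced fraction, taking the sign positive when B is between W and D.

WB:BD = -4

Choose coordinates R = (0, 0), Z = (1, 0), N = (0, 1).
1. B is the centroid of triangle NZR ⇒ B = (1/3, 1/3)
2. W is where the line through Z parallel to RB meets line RN ⇒ W = (0, -1)
line WB meets ZR at D = (1/4, 0)
B = W + t·(D−W) with t = 4/3, so WB:BD = 4/3:-1/3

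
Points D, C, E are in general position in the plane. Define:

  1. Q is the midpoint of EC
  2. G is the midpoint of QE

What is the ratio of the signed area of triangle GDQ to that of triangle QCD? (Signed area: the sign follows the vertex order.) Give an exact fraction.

Choose coordinates D = (0, 0), C = (1, 0), E = (0, 1).
1. Q is the midpoint of EC ⇒ Q = (1/2, 1/2)
2. G is the midpoint of QE ⇒ G = (1/4, 3/4)
2·[GDQ] = 1/4, 2·[QCD] = -1/2
[GDQ]:[QCD] = 1/4:-1/2 = -1/2

[GDQ]:[QCD] = -1/2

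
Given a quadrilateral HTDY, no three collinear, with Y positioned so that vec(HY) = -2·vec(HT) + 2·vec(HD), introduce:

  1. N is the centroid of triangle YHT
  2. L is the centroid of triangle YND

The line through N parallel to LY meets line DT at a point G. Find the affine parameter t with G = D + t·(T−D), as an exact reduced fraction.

t = 3/2

Set H = (0, 0), T = (1, 0), D = (0, 1), Y = (-2, 2); any affine frame gives the same invariant.
1. N is the centroid of triangle YHT ⇒ N = (-1/3, 2/3)
2. L is the centroid of triangle YND ⇒ L = (-7/9, 11/9)
through N parallel to LY: direction (-11/9, 7/9); meets DT at G = (3/2, -1/2)
G = D + t·(T−D) with t = 3/2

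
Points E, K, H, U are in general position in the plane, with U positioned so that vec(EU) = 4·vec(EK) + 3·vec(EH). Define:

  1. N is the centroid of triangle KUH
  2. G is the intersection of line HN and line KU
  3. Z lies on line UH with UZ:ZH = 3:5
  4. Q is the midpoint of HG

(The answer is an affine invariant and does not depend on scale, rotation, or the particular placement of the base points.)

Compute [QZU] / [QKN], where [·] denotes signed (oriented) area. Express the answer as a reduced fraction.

Assign E = (0, 0), K = (1, 0), H = (0, 1), U = (4, 3) — the answer is frame-independent, so this choice is without loss of generality.
1. N is the centroid of triangle KUH ⇒ N = (5/3, 4/3)
2. G is the intersection of line HN and line KU ⇒ G = (5/2, 3/2)
3. Z lies on line UH with UZ:ZH = 3:5 ⇒ Z = (5/2, 9/4)
4. Q is the midpoint of HG ⇒ Q = (5/4, 5/4)
2·[QZU] = -9/16, 2·[QKN] = 1/2
[QZU]:[QKN] = -9/16:1/2 = -9/8

[QZU]:[QKN] = -9/8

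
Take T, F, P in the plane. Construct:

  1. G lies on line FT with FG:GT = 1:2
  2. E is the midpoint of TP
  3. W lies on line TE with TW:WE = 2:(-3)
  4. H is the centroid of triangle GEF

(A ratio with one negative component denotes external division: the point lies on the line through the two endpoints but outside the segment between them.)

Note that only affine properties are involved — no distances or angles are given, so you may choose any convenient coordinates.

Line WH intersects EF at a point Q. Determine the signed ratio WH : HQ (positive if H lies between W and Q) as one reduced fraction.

WH:HQ = 26

Assign T = (0, 0), F = (1, 0), P = (0, 1) — the answer is frame-independent, so this choice is without loss of generality.
1. G lies on line FT with FG:GT = 1:2 ⇒ G = (2/3, 0)
2. E is the midpoint of TP ⇒ E = (0, 1/2)
3. W lies on line TE with TW:WE = 2:(-3) ⇒ W = (0, -1)
4. H is the centroid of triangle GEF ⇒ H = (5/9, 1/6)
line WH meets EF at Q = (15/26, 11/52)
H = W + t·(Q−W) with t = 26/27, so WH:HQ = 26/27:1/27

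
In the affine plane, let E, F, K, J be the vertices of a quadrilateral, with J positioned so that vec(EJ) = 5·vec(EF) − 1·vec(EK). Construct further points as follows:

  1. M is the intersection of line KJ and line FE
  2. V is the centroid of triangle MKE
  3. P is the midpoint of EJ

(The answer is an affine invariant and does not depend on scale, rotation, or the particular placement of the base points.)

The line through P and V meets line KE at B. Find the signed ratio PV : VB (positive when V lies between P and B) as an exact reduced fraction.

PV:VB = 2

Assign E = (0, 0), F = (1, 0), K = (0, 1), J = (5, -1) — the answer is frame-independent, so this choice is without loss of generality.
1. M is the intersection of line KJ and line FE ⇒ M = (5/2, 0)
2. V is the centroid of triangle MKE ⇒ V = (5/6, 1/3)
3. P is the midpoint of EJ ⇒ P = (5/2, -1/2)
line PV meets KE at B = (0, 3/4)
V = P + t·(B−P) with t = 2/3, so PV:VB = 2/3:1/3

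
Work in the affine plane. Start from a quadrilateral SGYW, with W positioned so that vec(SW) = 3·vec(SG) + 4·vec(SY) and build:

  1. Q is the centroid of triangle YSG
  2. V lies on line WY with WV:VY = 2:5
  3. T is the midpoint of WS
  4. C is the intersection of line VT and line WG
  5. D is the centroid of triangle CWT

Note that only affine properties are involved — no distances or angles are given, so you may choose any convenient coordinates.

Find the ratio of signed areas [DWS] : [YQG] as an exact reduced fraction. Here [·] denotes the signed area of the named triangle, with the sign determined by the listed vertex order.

Assign S = (0, 0), G = (1, 0), Y = (0, 1), W = (3, 4) — the answer is frame-independent, so this choice is without loss of generality.
1. Q is the centroid of triangle YSG ⇒ Q = (1/3, 1/3)
2. V lies on line WY with WV:VY = 2:5 ⇒ V = (15/7, 22/7)
3. T is the midpoint of WS ⇒ T = (3/2, 2)
4. C is the intersection of line VT and line WG ⇒ C = (6, 10)
5. D is the centroid of triangle CWT ⇒ D = (7/2, 16/3)
2·[DWS] = -2, 2·[YQG] = 1/3
[DWS]:[YQG] = -2:1/3 = -6

[DWS]:[YQG] = -6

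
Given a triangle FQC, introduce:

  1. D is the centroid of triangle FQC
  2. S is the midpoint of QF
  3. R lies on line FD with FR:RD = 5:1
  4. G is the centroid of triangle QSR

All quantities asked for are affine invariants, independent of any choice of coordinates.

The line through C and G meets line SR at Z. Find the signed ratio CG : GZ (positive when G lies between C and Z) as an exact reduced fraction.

CG:GZ = 4/5

Assign F = (0, 0), Q = (1, 0), C = (0, 1) — the answer is frame-independent, so this choice is without loss of generality.
1. D is the centroid of triangle FQC ⇒ D = (1/3, 1/3)
2. S is the midpoint of QF ⇒ S = (1/2, 0)
3. R lies on line FD with FR:RD = 5:1 ⇒ R = (5/18, 5/18)
4. G is the centroid of triangle QSR ⇒ G = (16/27, 5/54)
line CG meets SR at Z = (4/3, -25/24)
G = C + t·(Z−C) with t = 4/9, so CG:GZ = 4/9:5/9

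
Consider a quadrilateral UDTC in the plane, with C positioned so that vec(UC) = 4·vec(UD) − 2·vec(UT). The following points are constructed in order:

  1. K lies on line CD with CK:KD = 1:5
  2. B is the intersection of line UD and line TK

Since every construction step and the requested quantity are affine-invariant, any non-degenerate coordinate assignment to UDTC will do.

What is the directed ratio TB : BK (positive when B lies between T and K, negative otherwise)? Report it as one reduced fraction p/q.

Assign U = (0, 0), D = (1, 0), T = (0, 1), C = (4, -2) — the answer is frame-independent, so this choice is without loss of generality.
1. K lies on line CD with CK:KD = 1:5 ⇒ K = (7/2, -5/3)
2. B is the intersection of line UD and line TK ⇒ B = (21/16, 0)
B = T + t·(K−T) with t = 3/8, so TB:BK = t:(1−t) = 3/8:5/8

TB:BK = 3/5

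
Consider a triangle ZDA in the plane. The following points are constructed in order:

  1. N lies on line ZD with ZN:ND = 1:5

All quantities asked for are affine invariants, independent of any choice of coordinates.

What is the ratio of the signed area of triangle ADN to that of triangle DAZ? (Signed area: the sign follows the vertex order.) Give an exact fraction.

[ADN]:[DAZ] = -5/6

Work in coordinates with Z = (0, 0), D = (1, 0), A = (0, 1).
1. N lies on line ZD with ZN:ND = 1:5 ⇒ N = (1/6, 0)
2·[ADN] = -5/6, 2·[DAZ] = 1
[ADN]:[DAZ] = -5/6:1 = -5/6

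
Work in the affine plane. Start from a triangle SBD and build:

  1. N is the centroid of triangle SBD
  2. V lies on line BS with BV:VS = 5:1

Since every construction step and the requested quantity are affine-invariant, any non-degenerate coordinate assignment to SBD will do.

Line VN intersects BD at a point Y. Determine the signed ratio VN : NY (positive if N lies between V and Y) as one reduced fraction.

Work in coordinates with S = (0, 0), B = (1, 0), D = (0, 1).
1. N is the centroid of triangle SBD ⇒ N = (1/3, 1/3)
2. V lies on line BS with BV:VS = 5:1 ⇒ V = (1/6, 0)
line VN meets BD at Y = (4/9, 5/9)
N = V + t·(Y−V) with t = 3/5, so VN:NY = 3/5:2/5

VN:NY = 3/2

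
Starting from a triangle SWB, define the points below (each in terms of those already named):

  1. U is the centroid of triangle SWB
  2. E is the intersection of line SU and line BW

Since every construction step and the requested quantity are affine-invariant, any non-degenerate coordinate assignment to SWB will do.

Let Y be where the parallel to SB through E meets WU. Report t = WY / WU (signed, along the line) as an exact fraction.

Set S = (0, 0), W = (1, 0), B = (0, 1); any affine frame gives the same invariant.
1. U is the centroid of triangle SWB ⇒ U = (1/3, 1/3)
2. E is the intersection of line SU and line BW ⇒ E = (1/2, 1/2)
through E parallel to SB: direction (0, 1); meets WU at Y = (1/2, 1/4)
Y = W + t·(U−W) with t = 3/4

t = 3/4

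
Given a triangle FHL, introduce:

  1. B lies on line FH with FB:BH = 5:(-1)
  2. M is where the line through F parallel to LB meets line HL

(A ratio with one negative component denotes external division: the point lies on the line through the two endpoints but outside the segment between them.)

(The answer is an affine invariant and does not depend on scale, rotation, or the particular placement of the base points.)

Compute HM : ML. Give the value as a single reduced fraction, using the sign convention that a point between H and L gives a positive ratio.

Work in coordinates with F = (0, 0), H = (1, 0), L = (0, 1).
1. B lies on line FH with FB:BH = 5:(-1) ⇒ B = (5/4, 0)
2. M is where the line through F parallel to LB meets line HL ⇒ M = (5, -4)
M = H + t·(L−H) with t = -4, so HM:ML = t:(1−t) = -4:5

HM:ML = -4/5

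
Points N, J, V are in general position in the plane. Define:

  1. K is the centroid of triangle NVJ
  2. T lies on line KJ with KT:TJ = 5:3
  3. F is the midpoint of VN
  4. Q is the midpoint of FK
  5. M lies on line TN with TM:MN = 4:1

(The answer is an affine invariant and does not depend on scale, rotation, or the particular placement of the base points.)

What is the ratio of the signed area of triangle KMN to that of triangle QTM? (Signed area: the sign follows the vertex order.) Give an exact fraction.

[KMN]:[QTM] = 5/28

Set N = (0, 0), J = (1, 0), V = (0, 1); any affine frame gives the same invariant.
1. K is the centroid of triangle NVJ ⇒ K = (1/3, 1/3)
2. T lies on line KJ with KT:TJ = 5:3 ⇒ T = (3/4, 1/8)
3. F is the midpoint of VN ⇒ F = (0, 1/2)
4. Q is the midpoint of FK ⇒ Q = (1/6, 5/12)
5. M lies on line TN with TM:MN = 4:1 ⇒ M = (3/20, 1/40)
2·[KMN] = -1/24, 2·[QTM] = -7/30
[KMN]:[QTM] = -1/24:-7/30 = 5/28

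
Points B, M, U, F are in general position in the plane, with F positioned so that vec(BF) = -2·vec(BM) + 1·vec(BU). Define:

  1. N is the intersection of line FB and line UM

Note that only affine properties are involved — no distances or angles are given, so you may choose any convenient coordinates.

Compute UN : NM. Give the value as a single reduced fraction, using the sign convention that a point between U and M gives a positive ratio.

Choose coordinates B = (0, 0), M = (1, 0), U = (0, 1), F = (-2, 1).
1. N is the intersection of line FB and line UM ⇒ N = (2, -1)
N = U + t·(M−U) with t = 2, so UN:NM = t:(1−t) = 2:-1

UN:NM = -2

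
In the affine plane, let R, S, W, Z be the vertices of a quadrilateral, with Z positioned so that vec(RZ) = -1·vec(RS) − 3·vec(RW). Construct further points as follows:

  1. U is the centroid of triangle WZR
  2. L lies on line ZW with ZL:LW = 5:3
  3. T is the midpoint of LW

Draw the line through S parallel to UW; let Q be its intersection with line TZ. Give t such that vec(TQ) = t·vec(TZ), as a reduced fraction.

Set R = (0, 0), S = (1, 0), W = (0, 1), Z = (-1, -3); any affine frame gives the same invariant.
1. U is the centroid of triangle WZR ⇒ U = (-1/3, -2/3)
2. L lies on line ZW with ZL:LW = 5:3 ⇒ L = (-3/8, -1/2)
3. T is the midpoint of LW ⇒ T = (-3/16, 1/4)
through S parallel to UW: direction (1/3, 5/3); meets TZ at Q = (6, 25)
Q = T + t·(Z−T) with t = -99/13

t = -99/13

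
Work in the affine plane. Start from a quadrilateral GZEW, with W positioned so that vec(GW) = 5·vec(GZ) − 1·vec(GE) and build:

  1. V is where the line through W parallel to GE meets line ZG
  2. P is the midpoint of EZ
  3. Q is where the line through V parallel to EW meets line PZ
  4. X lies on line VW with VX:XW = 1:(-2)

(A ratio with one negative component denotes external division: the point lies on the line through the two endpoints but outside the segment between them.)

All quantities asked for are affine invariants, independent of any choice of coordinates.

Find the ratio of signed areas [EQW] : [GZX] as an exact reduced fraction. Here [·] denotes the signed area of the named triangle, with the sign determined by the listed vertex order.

Assign G = (0, 0), Z = (1, 0), E = (0, 1), W = (5, -1) — the answer is frame-independent, so this choice is without loss of generality.
1. V is where the line through W parallel to GE meets line ZG ⇒ V = (5, 0)
2. P is the midpoint of EZ ⇒ P = (1/2, 1/2)
3. Q is where the line through V parallel to EW meets line PZ ⇒ Q = (-5/3, 8/3)
4. X lies on line VW with VX:XW = 1:(-2) ⇒ X = (5, 1)
2·[EQW] = -5, 2·[GZX] = 1
[EQW]:[GZX] = -5:1 = -5

[EQW]:[GZX] = -5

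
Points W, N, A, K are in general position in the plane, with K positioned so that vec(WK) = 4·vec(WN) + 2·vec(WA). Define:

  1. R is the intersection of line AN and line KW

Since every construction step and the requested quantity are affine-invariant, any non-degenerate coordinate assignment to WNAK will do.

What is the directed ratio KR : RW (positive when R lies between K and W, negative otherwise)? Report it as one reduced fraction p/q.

KR:RW = 5

Choose coordinates W = (0, 0), N = (1, 0), A = (0, 1), K = (4, 2).
1. R is the intersection of line AN and line KW ⇒ R = (2/3, 1/3)
R = K + t·(W−K) with t = 5/6, so KR:RW = t:(1−t) = 5/6:1/6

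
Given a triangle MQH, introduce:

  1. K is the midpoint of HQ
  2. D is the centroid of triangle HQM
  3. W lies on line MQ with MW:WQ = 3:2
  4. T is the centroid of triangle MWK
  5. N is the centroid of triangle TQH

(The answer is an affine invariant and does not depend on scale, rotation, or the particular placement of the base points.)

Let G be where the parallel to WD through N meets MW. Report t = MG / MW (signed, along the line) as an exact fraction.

t = 23/18

Choose coordinates M = (0, 0), Q = (1, 0), H = (0, 1).
1. K is the midpoint of HQ ⇒ K = (1/2, 1/2)
2. D is the centroid of triangle HQM ⇒ D = (1/3, 1/3)
3. W lies on line MQ with MW:WQ = 3:2 ⇒ W = (3/5, 0)
4. T is the centroid of triangle MWK ⇒ T = (11/30, 1/6)
5. N is the centroid of triangle TQH ⇒ N = (41/90, 7/18)
through N parallel to WD: direction (-4/15, 1/3); meets MW at G = (23/30, 0)
G = M + t·(W−M) with t = 23/18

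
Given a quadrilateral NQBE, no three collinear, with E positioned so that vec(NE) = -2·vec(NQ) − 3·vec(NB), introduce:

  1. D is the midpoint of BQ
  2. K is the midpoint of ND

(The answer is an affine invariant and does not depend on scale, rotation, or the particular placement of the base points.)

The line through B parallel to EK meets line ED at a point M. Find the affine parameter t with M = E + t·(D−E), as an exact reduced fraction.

Set N = (0, 0), Q = (1, 0), B = (0, 1), E = (-2, -3); any affine frame gives the same invariant.
1. D is the midpoint of BQ ⇒ D = (1/2, 1/2)
2. K is the midpoint of ND ⇒ K = (1/4, 1/4)
through B parallel to EK: direction (9/4, 13/4); meets ED at M = (-27, -38)
M = E + t·(D−E) with t = -10

t = -10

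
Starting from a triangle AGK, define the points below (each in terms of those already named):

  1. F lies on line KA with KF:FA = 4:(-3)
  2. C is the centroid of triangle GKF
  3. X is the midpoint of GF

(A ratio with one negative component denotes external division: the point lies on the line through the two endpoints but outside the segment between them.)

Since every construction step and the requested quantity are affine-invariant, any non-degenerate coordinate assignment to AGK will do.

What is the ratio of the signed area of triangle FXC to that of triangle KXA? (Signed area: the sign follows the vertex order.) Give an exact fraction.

Set A = (0, 0), G = (1, 0), K = (0, 1); any affine frame gives the same invariant.
1. F lies on line KA with KF:FA = 4:(-3) ⇒ F = (0, -3)
2. C is the centroid of triangle GKF ⇒ C = (1/3, -2/3)
3. X is the midpoint of GF ⇒ X = (1/2, -3/2)
2·[FXC] = 2/3, 2·[KXA] = -1/2
[FXC]:[KXA] = 2/3:-1/2 = -4/3

[FXC]:[KXA] = -4/3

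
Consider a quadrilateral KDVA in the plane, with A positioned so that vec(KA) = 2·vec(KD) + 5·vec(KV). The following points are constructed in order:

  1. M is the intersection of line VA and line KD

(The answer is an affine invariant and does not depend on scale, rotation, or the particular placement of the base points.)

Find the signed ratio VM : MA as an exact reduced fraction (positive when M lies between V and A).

Work in coordinates with K = (0, 0), D = (1, 0), V = (0, 1), A = (2, 5).
1. M is the intersection of line VA and line KD ⇒ M = (-1/2, 0)
M = V + t·(A−V) with t = -1/4, so VM:MA = t:(1−t) = -1/4:5/4

VM:MA = -1/5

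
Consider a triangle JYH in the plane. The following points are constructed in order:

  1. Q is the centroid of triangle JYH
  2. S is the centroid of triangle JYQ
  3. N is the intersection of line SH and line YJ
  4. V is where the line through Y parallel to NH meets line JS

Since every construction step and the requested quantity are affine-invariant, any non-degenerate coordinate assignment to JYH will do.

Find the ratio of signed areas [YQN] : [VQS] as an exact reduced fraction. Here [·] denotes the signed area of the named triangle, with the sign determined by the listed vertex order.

[YQN]:[VQS] = 3/2

Assign J = (0, 0), Y = (1, 0), H = (0, 1) — the answer is frame-independent, so this choice is without loss of generality.
1. Q is the centroid of triangle JYH ⇒ Q = (1/3, 1/3)
2. S is the centroid of triangle JYQ ⇒ S = (4/9, 1/9)
3. N is the intersection of line SH and line YJ ⇒ N = (1/2, 0)
4. V is where the line through Y parallel to NH meets line JS ⇒ V = (8/9, 2/9)
2·[YQN] = 1/6, 2·[VQS] = 1/9
[YQN]:[VQS] = 1/6:1/9 = 3/2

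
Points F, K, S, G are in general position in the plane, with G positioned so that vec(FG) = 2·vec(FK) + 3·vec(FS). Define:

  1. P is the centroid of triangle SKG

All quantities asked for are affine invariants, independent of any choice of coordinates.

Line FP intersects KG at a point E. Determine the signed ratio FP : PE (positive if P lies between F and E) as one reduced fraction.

Choose coordinates F = (0, 0), K = (1, 0), S = (0, 1), G = (2, 3).
1. P is the centroid of triangle SKG ⇒ P = (1, 4/3)
line FP meets KG at E = (9/5, 12/5)
P = F + t·(E−F) with t = 5/9, so FP:PE = 5/9:4/9

FP:PE = 5/4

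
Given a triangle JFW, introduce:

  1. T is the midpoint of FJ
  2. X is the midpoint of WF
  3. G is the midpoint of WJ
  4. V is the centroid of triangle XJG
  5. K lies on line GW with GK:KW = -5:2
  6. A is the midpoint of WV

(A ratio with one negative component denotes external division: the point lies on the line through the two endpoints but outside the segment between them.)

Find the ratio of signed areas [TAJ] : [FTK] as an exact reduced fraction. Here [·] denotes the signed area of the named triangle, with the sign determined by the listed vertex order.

Choose coordinates J = (0, 0), F = (1, 0), W = (0, 1).
1. T is the midpoint of FJ ⇒ T = (1/2, 0)
2. X is the midpoint of WF ⇒ X = (1/2, 1/2)
3. G is the midpoint of WJ ⇒ G = (0, 1/2)
4. V is the centroid of triangle XJG ⇒ V = (1/6, 1/3)
5. K lies on line GW with GK:KW = -5:2 ⇒ K = (0, 4/3)
6. A is the midpoint of WV ⇒ A = (1/12, 2/3)
2·[TAJ] = 1/3, 2·[FTK] = -2/3
[TAJ]:[FTK] = 1/3:-2/3 = -1/2

[TAJ]:[FTK] = -1/2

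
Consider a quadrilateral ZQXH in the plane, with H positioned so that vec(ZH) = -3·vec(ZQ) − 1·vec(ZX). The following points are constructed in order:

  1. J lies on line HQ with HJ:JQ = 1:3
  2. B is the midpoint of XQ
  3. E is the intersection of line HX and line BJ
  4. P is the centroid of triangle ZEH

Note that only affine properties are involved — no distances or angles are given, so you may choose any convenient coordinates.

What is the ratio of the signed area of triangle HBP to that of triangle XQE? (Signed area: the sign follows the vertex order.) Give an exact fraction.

Assign Z = (0, 0), Q = (1, 0), X = (0, 1), H = (-3, -1) — the answer is frame-independent, so this choice is without loss of generality.
1. J lies on line HQ with HJ:JQ = 1:3 ⇒ J = (-2, -3/4)
2. B is the midpoint of XQ ⇒ B = (1/2, 1/2)
3. E is the intersection of line HX and line BJ ⇒ E = (-9/2, -2)
4. P is the centroid of triangle ZEH ⇒ P = (-5/2, -1)
2·[HBP] = -3/4, 2·[XQE] = -15/2
[HBP]:[XQE] = -3/4:-15/2 = 1/10

[HBP]:[XQE] = 1/10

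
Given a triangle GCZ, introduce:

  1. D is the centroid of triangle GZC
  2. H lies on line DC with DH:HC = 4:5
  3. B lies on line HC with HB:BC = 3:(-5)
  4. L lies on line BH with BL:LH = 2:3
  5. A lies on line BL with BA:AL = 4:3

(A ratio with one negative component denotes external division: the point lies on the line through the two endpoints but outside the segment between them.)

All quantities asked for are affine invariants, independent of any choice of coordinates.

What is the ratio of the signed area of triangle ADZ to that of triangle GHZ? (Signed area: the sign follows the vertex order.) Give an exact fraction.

Work in coordinates with G = (0, 0), C = (1, 0), Z = (0, 1).
1. D is the centroid of triangle GZC ⇒ D = (1/3, 1/3)
2. H lies on line DC with DH:HC = 4:5 ⇒ H = (17/27, 5/27)
3. B lies on line HC with HB:BC = 3:(-5) ⇒ B = (2/27, 25/54)
4. L lies on line BH with BL:LH = 2:3 ⇒ L = (8/27, 19/54)
5. A lies on line BL with BA:AL = 4:3 ⇒ A = (38/189, 151/378)
2·[ADZ] = 25/378, 2·[GHZ] = 17/27
[ADZ]:[GHZ] = 25/378:17/27 = 25/238

[ADZ]:[GHZ] = 25/238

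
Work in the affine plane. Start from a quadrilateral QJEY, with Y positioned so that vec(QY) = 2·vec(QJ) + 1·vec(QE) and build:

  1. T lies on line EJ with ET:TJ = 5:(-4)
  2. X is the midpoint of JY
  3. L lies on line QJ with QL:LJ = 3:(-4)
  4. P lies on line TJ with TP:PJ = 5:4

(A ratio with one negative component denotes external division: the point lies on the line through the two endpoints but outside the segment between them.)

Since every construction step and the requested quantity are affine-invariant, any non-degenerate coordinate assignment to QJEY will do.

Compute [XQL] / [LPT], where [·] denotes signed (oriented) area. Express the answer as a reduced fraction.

[XQL]:[LPT] = 27/160

Work in coordinates with Q = (0, 0), J = (1, 0), E = (0, 1), Y = (2, 1).
1. T lies on line EJ with ET:TJ = 5:(-4) ⇒ T = (5, -4)
2. X is the midpoint of JY ⇒ X = (3/2, 1/2)
3. L lies on line QJ with QL:LJ = 3:(-4) ⇒ L = (-3, 0)
4. P lies on line TJ with TP:PJ = 5:4 ⇒ P = (25/9, -16/9)
2·[XQL] = -3/2, 2·[LPT] = -80/9
[XQL]:[LPT] = -3/2:-80/9 = 27/160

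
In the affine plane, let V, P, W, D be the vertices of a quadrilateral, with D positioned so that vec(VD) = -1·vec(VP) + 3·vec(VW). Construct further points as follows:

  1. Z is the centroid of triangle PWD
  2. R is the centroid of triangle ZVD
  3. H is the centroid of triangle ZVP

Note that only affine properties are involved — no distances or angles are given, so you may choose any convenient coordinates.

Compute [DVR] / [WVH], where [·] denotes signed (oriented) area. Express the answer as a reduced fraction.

Set V = (0, 0), P = (1, 0), W = (0, 1), D = (-1, 3); any affine frame gives the same invariant.
1. Z is the centroid of triangle PWD ⇒ Z = (0, 4/3)
2. R is the centroid of triangle ZVD ⇒ R = (-1/3, 13/9)
3. H is the centroid of triangle ZVP ⇒ H = (1/3, 4/9)
2·[DVR] = 4/9, 2·[WVH] = 1/3
[DVR]:[WVH] = 4/9:1/3 = 4/3

[DVR]:[WVH] = 4/3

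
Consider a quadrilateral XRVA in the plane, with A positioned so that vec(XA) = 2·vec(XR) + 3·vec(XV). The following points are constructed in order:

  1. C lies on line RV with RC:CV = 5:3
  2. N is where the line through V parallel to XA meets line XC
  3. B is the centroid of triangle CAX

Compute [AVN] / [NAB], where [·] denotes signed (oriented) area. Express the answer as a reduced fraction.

[AVN]:[NAB] = 144/31

Set X = (0, 0), R = (1, 0), V = (0, 1), A = (2, 3); any affine frame gives the same invariant.
1. C lies on line RV with RC:CV = 5:3 ⇒ C = (3/8, 5/8)
2. N is where the line through V parallel to XA meets line XC ⇒ N = (6, 10)
3. B is the centroid of triangle CAX ⇒ B = (19/24, 29/24)
2·[AVN] = -6, 2·[NAB] = -31/24
[AVN]:[NAB] = -6:-31/24 = 144/31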